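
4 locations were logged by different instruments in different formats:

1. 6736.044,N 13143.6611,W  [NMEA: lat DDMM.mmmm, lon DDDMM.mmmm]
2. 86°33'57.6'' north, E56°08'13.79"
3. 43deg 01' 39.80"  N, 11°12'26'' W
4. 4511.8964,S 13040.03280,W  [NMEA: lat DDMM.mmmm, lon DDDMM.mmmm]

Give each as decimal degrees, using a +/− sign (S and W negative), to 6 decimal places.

1. 67.600733, -131.727685
2. 86.566000, 56.137164
3. 43.027722, -11.207222
4. -45.198273, -130.667213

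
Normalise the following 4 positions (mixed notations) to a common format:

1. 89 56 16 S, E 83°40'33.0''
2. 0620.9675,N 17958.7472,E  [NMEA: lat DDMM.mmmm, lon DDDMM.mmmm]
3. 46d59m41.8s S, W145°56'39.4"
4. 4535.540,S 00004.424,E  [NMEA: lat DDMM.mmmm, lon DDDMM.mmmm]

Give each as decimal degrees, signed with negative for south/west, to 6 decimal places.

Point 1:
  φ: 89 + 56/60 + 16/3600 = 89.9377778
  S → negative
  Lon: 83 + 40/60 + 33/3600 = 83.6758333
  E ⇒ keep positive
Point 2:
  Lat: degrees = first 2 digits = 6, minutes = 20.9675; 6 + 20.9675/60 = 6.3494583
  N → positive
  λ: split at 3 digits → 179° and 58.7472′; 179 + 58.7472/60 = 179.9791200
  E ⇒ keep positive
Point 3:
  φ: 46 + 59/60 + 41.8/3600 = 46.9949444
  S → negative
  λ: 145 + 56/60 + 39.4/3600 = 145.9442778
  W → negative
Point 4:
  Latitude: split at 2 digits → 45° and 35.54′; 45 + 35.54/60 = 45.5923333
  hemisphere S, so the sign is −
  λ: degrees = first 3 digits = 0, minutes = 4.424; 0 + 4.424/60 = 0.0737333
  E → positive

1. -89.937778, 83.675833
2. 6.349458, 179.979120
3. -46.994944, -145.944278
4. -45.592333, 0.073733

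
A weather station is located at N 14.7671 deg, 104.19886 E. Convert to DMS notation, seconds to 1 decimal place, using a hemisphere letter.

14°46′1.6″ N, 104°11′55.9″ E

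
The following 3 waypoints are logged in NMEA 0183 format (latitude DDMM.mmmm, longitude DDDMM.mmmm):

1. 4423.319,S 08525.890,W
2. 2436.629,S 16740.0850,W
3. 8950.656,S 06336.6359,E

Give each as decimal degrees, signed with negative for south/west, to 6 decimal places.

Point 1:
  Lat: degrees = first 2 digits = 44, minutes = 23.319; 44 + 23.319/60 = 44.3886500
  hemisphere S, so the sign is −
  λ: degrees = first 3 digits = 85, minutes = 25.89; 85 + 25.89/60 = 85.4315000
  W → negative
Point 2:
  Lat: degrees = first 2 digits = 24, minutes = 36.629; 24 + 36.629/60 = 24.6104833
  S → negative
  Longitude: split at 3 digits → 167° and 40.085′; 167 + 40.085/60 = 167.6680833
  W ⇒ negate
Point 3:
  φ: degrees = first 2 digits = 89, minutes = 50.656; 89 + 50.656/60 = 89.8442667
  S → negative
  λ: degrees = first 3 digits = 63, minutes = 36.6359; 63 + 36.6359/60 = 63.6105983
  E ⇒ keep positive

1. -44.388650, -85.431500
2. -24.610483, -167.668083
3. -89.844267, 63.610598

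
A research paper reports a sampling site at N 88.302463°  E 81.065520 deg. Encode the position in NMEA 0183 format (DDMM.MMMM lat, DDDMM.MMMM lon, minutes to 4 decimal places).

8818.1478,N / 08103.9312,E

φ: fractional part 0.302463 → 18.147780 minutes
λ: minutes = (81.065520 − 81) × 60 = 3.931200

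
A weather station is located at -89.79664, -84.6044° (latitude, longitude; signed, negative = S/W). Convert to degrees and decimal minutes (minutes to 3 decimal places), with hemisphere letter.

Latitude is negative → S; |value| = 89.796640
Lat: 89° + 0.796640 × 60 = 89° 47.79840′
Longitude is negative → W; |value| = 84.604400
λ: fractional part 0.604400 → 36.26400 minutes

89° 47.798′ S, 84° 36.264′ W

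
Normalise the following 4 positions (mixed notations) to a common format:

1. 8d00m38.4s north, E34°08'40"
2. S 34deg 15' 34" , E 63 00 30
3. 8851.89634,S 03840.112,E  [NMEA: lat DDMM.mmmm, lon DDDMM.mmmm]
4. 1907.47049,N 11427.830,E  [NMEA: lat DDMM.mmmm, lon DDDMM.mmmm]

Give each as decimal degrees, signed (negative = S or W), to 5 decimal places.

1. 8.01067, 34.14444
2. -34.25944, 63.00833
3. -88.86494, 38.66853
4. 19.12451, 114.46383

Point 1:
  Lat: 0′ + 38.4″ = 0.64000′; 8 + 0.64000/60 = 8.010667
  N → positive
  Longitude: 34° + 8/60 + 40/3600 = 34 + 0.133333 + 0.011111 = 34.144444
  E → positive
Point 2:
  Latitude: 34° + 15/60 + 34/3600 = 34 + 0.250000 + 0.009444 = 34.259444
  S → negative
  Lon: 63 + 0/60 + 30/3600 = 63.008333
  E → positive
Point 3:
  φ: degrees = first 2 digits = 88, minutes = 51.89634; 88 + 51.89634/60 = 88.864939
  S → negative
  λ: degrees = first 3 digits = 38, minutes = 40.112; 38 + 40.112/60 = 38.668533
  E → positive
Point 4:
  Lat: degrees = first 2 digits = 19, minutes = 7.47049; 19 + 7.47049/60 = 19.124508
  N ⇒ keep positive
  Lon: split at 3 digits → 114° and 27.83′; 114 + 27.83/60 = 114.463833
  E ⇒ keep positive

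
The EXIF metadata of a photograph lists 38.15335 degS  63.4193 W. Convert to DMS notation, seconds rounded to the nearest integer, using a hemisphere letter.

Latitude: 0.153350° → 9.20100′; 0.20100 × 60 = 12.06″
λ: whole degrees 63; 25.15800′ → 25′ and 9.48″

38°09′12″ S, 63°25′9″ W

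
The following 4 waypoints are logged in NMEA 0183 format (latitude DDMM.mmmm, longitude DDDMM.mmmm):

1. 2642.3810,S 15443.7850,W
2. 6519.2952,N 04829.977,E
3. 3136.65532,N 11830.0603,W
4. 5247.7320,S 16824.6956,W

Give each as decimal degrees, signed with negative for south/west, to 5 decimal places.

1. -26.70635, -154.72975
2. 65.32159, 48.49962
3. 31.61092, -118.50101
4. -52.79553, -168.41159

Point 1:
  Lat: split at 2 digits → 26° and 42.381′; 26 + 42.381/60 = 26.706350
  S ⇒ negate
  Lon: split at 3 digits → 154° and 43.785′; 154 + 43.785/60 = 154.729750
  W → negative
Point 2:
  φ: degrees = first 2 digits = 65, minutes = 19.2952; 65 + 19.2952/60 = 65.321587
  N → positive
  Longitude: split at 3 digits → 048° and 29.977′; 48 + 29.977/60 = 48.499617
  E → positive
Point 3:
  Lat: degrees = first 2 digits = 31, minutes = 36.65532; 31 + 36.65532/60 = 31.610922
  N ⇒ keep positive
  Longitude: split at 3 digits → 118° and 30.0603′; 118 + 30.0603/60 = 118.501005
  W ⇒ negate
Point 4:
  φ: split at 2 digits → 52° and 47.732′; 52 + 47.732/60 = 52.795533
  S → negative
  λ: split at 3 digits → 168° and 24.6956′; 168 + 24.6956/60 = 168.411593
  W ⇒ negate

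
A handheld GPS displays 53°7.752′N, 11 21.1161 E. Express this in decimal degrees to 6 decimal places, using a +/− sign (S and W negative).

Latitude: 7.752′ = 0.129200°; total 53.1292000
N → positive
λ: 11 + 21.1161/60 = 11.3519350
E ⇒ keep positive

53.129200, 11.351935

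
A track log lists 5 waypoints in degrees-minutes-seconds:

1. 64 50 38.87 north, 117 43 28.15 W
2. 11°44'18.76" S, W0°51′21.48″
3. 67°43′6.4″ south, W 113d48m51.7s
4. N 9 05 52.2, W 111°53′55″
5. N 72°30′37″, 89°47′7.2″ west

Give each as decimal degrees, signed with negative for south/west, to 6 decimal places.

1. 64.844131, -117.724486
2. -11.738544, -0.855967
3. -67.718444, -113.814361
4. 9.097833, -111.898611
5. 72.510278, -89.785333

Point 1:
  Latitude: 64 + 50/60 + 38.87/3600 = 64.8441306
  N ⇒ keep positive
  λ: 43′ + 28.15″ = 43.46917′; 117 + 43.46917/60 = 117.7244861
  hemisphere W, so the sign is −
Point 2:
  φ: 44′ + 18.76″ = 44.31267′; 11 + 44.31267/60 = 11.7385444
  hemisphere S, so the sign is −
  λ: 0 + 51/60 + 21.48/3600 = 0.8559667
  hemisphere W, so the sign is −
Point 3:
  Lat: 43′ + 6.4″ = 43.10667′; 67 + 43.10667/60 = 67.7184444
  S → negative
  Longitude: 48′ + 51.7″ = 48.86167′; 113 + 48.86167/60 = 113.8143611
  W → negative
Point 4:
  Latitude: 5′ + 52.2″ = 5.87000′; 9 + 5.87000/60 = 9.0978333
  N ⇒ keep positive
  Lon: 53′ + 55″ = 53.91667′; 111 + 53.91667/60 = 111.8986111
  W → negative
Point 5:
  φ: 30′ + 37″ = 30.61667′; 72 + 30.61667/60 = 72.5102778
  N → positive
  λ: 89 + 47/60 + 7.2/3600 = 89.7853333
  W → negative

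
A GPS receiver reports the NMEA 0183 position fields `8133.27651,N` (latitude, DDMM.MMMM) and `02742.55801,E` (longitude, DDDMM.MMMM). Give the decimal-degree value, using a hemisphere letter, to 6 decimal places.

81.554609° N, 27.709300° E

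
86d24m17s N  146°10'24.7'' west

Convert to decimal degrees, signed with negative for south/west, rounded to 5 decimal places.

φ: 24′ + 17″ = 24.28333′; 86 + 24.28333/60 = 86.404722
N → positive
Lon: 10′ + 24.7″ = 10.41167′; 146 + 10.41167/60 = 146.173528
hemisphere W, so the sign is −

86.40472, -146.17353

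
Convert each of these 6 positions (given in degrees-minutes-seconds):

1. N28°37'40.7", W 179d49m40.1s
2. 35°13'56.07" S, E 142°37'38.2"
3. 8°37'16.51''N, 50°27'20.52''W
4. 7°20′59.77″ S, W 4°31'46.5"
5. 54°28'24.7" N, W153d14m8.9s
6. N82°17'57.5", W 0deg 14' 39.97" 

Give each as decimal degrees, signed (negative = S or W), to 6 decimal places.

1. 28.627972, -179.827806
2. -35.232242, 142.627278
3. 8.621253, -50.455700
4. -7.349936, -4.529583
5. 54.473528, -153.235806
6. 82.299306, -0.244436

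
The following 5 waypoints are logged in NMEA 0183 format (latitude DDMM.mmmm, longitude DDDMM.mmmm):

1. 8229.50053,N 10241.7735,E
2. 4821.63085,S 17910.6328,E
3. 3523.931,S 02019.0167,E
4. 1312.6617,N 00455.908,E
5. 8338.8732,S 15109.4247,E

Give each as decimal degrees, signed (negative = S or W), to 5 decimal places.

1. 82.49168, 102.69623
2. -48.36051, 179.17721
3. -35.39885, 20.31695
4. 13.21103, 4.93180
5. -83.64789, 151.15708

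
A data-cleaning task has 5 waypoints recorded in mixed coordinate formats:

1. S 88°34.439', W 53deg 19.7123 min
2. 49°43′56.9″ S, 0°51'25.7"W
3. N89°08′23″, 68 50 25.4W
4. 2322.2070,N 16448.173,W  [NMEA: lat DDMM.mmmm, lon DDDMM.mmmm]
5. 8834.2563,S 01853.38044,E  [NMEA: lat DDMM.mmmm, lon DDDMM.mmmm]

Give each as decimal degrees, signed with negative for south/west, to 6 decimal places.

Point 1:
  Latitude: 88 + 34.439/60 = 88.5739833
  S → negative
  Lon: 19.7123′ = 0.328538°; total 53.3285383
  hemisphere W, so the sign is −
Point 2:
  φ: 43′ + 56.9″ = 43.94833′; 49 + 43.94833/60 = 49.7324722
  S → negative
  Lon: 51′ + 25.7″ = 51.42833′; 0 + 51.42833/60 = 0.8571389
  W → negative
Point 3:
  Lat: 8′ + 23″ = 8.38333′; 89 + 8.38333/60 = 89.1397222
  N ⇒ keep positive
  Lon: 50′ + 25.4″ = 50.42333′; 68 + 50.42333/60 = 68.8403889
  W → negative
Point 4:
  Lat: split at 2 digits → 23° and 22.207′; 23 + 22.207/60 = 23.3701167
  N ⇒ keep positive
  λ: split at 3 digits → 164° and 48.173′; 164 + 48.173/60 = 164.8028833
  W ⇒ negate
Point 5:
  φ: degrees = first 2 digits = 88, minutes = 34.2563; 88 + 34.2563/60 = 88.5709383
  S ⇒ negate
  λ: degrees = first 3 digits = 18, minutes = 53.38044; 18 + 53.38044/60 = 18.8896740
  E ⇒ keep positive

1. -88.573983, -53.328538
2. -49.732472, -0.857139
3. 89.139722, -68.840389
4. 23.370117, -164.802883
5. -88.570938, 18.889674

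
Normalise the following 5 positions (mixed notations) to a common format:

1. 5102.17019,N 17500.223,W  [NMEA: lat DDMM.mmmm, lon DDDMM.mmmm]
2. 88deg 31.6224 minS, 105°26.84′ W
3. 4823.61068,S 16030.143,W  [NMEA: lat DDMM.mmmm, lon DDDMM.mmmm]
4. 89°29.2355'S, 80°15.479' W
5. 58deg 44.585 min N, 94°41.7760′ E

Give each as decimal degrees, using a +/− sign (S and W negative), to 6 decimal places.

1. 51.036170, -175.003717
2. -88.527040, -105.447333
3. -48.393511, -160.502383
4. -89.487258, -80.257983
5. 58.743083, 94.696267

Point 1:
  Lat: degrees = first 2 digits = 51, minutes = 2.17019; 51 + 2.17019/60 = 51.0361698
  N ⇒ keep positive
  Longitude: split at 3 digits → 175° and 0.223′; 175 + 0.223/60 = 175.0037167
  W → negative
Point 2:
  φ: 31.6224′ = 0.527040°; total 88.5270400
  S ⇒ negate
  λ: 105 + 26.84/60 = 105.4473333
  W ⇒ negate
Point 3:
  Latitude: split at 2 digits → 48° and 23.61068′; 48 + 23.61068/60 = 48.3935113
  hemisphere S, so the sign is −
  λ: degrees = first 3 digits = 160, minutes = 30.143; 160 + 30.143/60 = 160.5023833
  W ⇒ negate
Point 4:
  Latitude: 89 + 29.2355/60 = 89.4872583
  hemisphere S, so the sign is −
  Longitude: 15.479′ = 0.257983°; total 80.2579833
  W → negative
Point 5:
  Latitude: 44.585′ = 0.743083°; total 58.7430833
  N ⇒ keep positive
  Lon: 41.776′ = 0.696267°; total 94.6962667
  E → positive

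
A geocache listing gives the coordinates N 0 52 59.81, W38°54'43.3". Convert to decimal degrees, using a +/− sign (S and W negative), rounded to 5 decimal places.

0.88328, -38.91203

φ: 0° + 52/60 + 59.81/3600 = 0 + 0.866667 + 0.016614 = 0.883281
N ⇒ keep positive
Lon: 54′ + 43.3″ = 54.72167′; 38 + 54.72167/60 = 38.912028
W → negative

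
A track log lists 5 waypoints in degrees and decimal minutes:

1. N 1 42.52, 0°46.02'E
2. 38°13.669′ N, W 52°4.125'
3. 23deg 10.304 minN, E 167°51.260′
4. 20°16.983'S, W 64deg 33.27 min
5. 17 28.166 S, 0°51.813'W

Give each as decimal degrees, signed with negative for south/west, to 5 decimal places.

1. 1.70867, 0.76700
2. 38.22782, -52.06875
3. 23.17173, 167.85433
4. -20.28305, -64.55450
5. -17.46943, -0.86355

Point 1:
  Latitude: 42.52′ = 0.708667°; total 1.708667
  N ⇒ keep positive
  Lon: 0 + 46.02/60 = 0.767000
  E → positive
Point 2:
  Latitude: 13.669′ = 0.227817°; total 38.227817
  N → positive
  λ: 4.125′ = 0.068750°; total 52.068750
  W → negative
Point 3:
  φ: 23 + 10.304/60 = 23.171733
  N → positive
  λ: 51.26′ = 0.854333°; total 167.854333
  E → positive
Point 4:
  φ: 20 + 16.983/60 = 20.283050
  hemisphere S, so the sign is −
  λ: 64 + 33.27/60 = 64.554500
  W → negative
Point 5:
  φ: 17 + 28.166/60 = 17.469433
  S ⇒ negate
  Lon: 51.813′ = 0.863550°; total 0.863550
  W → negative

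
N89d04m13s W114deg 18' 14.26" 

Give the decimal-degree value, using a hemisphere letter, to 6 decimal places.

Lat: 4′ + 13″ = 4.21667′; 89 + 4.21667/60 = 89.0702778
Lon: 114° + 18/60 + 14.26/3600 = 114 + 0.300000 + 0.003961 = 114.3039611

89.070278° N, 114.303961° W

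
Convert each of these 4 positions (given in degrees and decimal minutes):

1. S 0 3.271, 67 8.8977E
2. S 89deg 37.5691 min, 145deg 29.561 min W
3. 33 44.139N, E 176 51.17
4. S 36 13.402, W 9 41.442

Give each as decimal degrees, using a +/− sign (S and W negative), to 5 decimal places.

1. -0.05452, 67.14830
2. -89.62615, -145.49268
3. 33.73565, 176.85283
4. -36.22337, -9.69070

Point 1:
  φ: 3.271′ = 0.054517°; total 0.054517
  hemisphere S, so the sign is −
  Lon: 8.8977′ = 0.148295°; total 67.148295
  E ⇒ keep positive
Point 2:
  Lat: 89 + 37.5691/60 = 89.626152
  S → negative
  Longitude: 29.561′ = 0.492683°; total 145.492683
  hemisphere W, so the sign is −
Point 3:
  Latitude: 44.139′ = 0.735650°; total 33.735650
  N ⇒ keep positive
  Longitude: 176 + 51.17/60 = 176.852833
  E → positive
Point 4:
  φ: 36 + 13.402/60 = 36.223367
  S ⇒ negate
  λ: 41.442′ = 0.690700°; total 9.690700
  W → negative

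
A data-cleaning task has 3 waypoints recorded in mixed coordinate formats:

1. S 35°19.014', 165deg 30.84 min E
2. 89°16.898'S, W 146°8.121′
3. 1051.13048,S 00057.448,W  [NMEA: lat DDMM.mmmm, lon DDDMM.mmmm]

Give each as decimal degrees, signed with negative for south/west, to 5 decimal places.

Point 1:
  Latitude: 35 + 19.014/60 = 35.316900
  S ⇒ negate
  Lon: 165 + 30.84/60 = 165.514000
  E → positive
Point 2:
  Lat: 89 + 16.898/60 = 89.281633
  S → negative
  Longitude: 8.121′ = 0.135350°; total 146.135350
  W → negative
Point 3:
  Latitude: split at 2 digits → 10° and 51.13048′; 10 + 51.13048/60 = 10.852175
  S ⇒ negate
  Longitude: split at 3 digits → 000° and 57.448′; 0 + 57.448/60 = 0.957467
  hemisphere W, so the sign is −

1. -35.31690, 165.51400
2. -89.28163, -146.13535
3. -10.85217, -0.95747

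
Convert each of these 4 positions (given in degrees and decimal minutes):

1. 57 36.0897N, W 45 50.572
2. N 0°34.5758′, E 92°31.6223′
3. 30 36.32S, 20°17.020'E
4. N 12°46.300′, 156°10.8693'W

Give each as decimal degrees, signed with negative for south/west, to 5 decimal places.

1. 57.60150, -45.84287
2. 0.57626, 92.52704
3. -30.60533, 20.28367
4. 12.77167, -156.18116

Point 1:
  φ: 36.0897′ = 0.601495°; total 57.601495
  N → positive
  Longitude: 50.572′ = 0.842867°; total 45.842867
  W ⇒ negate
Point 2:
  φ: 34.5758′ = 0.576263°; total 0.576263
  N → positive
  Longitude: 31.6223′ = 0.527038°; total 92.527038
  E → positive
Point 3:
  Latitude: 30 + 36.32/60 = 30.605333
  hemisphere S, so the sign is −
  Lon: 20 + 17.02/60 = 20.283667
  E ⇒ keep positive
Point 4:
  Latitude: 12 + 46.3/60 = 12.771667
  N ⇒ keep positive
  Lon: 10.8693′ = 0.181155°; total 156.181155
  W → negative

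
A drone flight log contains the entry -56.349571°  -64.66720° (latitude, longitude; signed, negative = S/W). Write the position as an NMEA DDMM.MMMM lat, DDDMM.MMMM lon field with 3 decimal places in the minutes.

Latitude is negative → S; |value| = 56.349571
Lat: fractional part 0.349571 → 20.97426 minutes
Longitude is negative → W; |value| = 64.667200
λ: 64° + 0.667200 × 60 = 64° 40.03200′

5620.974,S / 06440.032,W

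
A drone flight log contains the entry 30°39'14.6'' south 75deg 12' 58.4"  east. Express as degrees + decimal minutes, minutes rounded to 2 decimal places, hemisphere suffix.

φ: 39 + 14.6/60 = 39.2433′
λ: seconds/60 = 0.97333; minutes = 12 + 0.97333 = 12.9733

30° 39.24′ S, 75° 12.97′ E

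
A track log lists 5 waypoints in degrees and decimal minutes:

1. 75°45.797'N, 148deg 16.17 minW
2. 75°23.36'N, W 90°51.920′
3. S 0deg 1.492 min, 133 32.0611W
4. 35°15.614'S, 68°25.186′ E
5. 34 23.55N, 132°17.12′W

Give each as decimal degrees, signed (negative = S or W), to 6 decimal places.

1. 75.763283, -148.269500
2. 75.389333, -90.865333
3. -0.024867, -133.534352
4. -35.260233, 68.419767
5. 34.392500, -132.285333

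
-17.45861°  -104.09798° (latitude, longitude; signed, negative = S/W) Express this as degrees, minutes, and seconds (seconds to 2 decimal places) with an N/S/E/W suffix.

17°27′31.00″ S, 104°05′52.73″ W

Latitude is negative → S; |value| = 17.458610
φ: whole degrees 17; 27.51660′ → 27′ and 30.9960″
Longitude is negative → W; |value| = 104.097980
λ: whole degrees 104; 5.87880′ → 5′ and 52.7280″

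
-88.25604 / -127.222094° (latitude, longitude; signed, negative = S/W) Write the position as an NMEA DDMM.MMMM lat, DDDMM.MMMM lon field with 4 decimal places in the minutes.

8815.3624,S / 12713.3256,W

Latitude is negative → S; |value| = 88.256040
Lat: fractional part 0.256040 → 15.362400 minutes
Longitude is negative → W; |value| = 127.222094
λ: fractional part 0.222094 → 13.325640 minutes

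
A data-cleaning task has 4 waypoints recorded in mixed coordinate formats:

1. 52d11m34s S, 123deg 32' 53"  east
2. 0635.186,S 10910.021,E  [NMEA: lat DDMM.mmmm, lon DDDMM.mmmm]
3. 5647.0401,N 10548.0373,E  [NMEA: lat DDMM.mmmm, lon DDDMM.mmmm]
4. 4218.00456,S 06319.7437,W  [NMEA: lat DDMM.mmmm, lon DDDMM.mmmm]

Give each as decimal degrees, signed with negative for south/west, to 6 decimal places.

Point 1:
  Lat: 52° + 11/60 + 34/3600 = 52 + 0.183333 + 0.009444 = 52.1927778
  S ⇒ negate
  Lon: 123 + 32/60 + 53/3600 = 123.5480556
  E ⇒ keep positive
Point 2:
  Latitude: degrees = first 2 digits = 6, minutes = 35.186; 6 + 35.186/60 = 6.5864333
  hemisphere S, so the sign is −
  Longitude: degrees = first 3 digits = 109, minutes = 10.021; 109 + 10.021/60 = 109.1670167
  E → positive
Point 3:
  Latitude: degrees = first 2 digits = 56, minutes = 47.0401; 56 + 47.0401/60 = 56.7840017
  N → positive
  Lon: degrees = first 3 digits = 105, minutes = 48.0373; 105 + 48.0373/60 = 105.8006217
  E ⇒ keep positive
Point 4:
  Lat: split at 2 digits → 42° and 18.00456′; 42 + 18.00456/60 = 42.3000760
  S → negative
  λ: degrees = first 3 digits = 63, minutes = 19.7437; 63 + 19.7437/60 = 63.3290617
  W → negative

1. -52.192778, 123.548056
2. -6.586433, 109.167017
3. 56.784002, 105.800622
4. -42.300076, -63.329062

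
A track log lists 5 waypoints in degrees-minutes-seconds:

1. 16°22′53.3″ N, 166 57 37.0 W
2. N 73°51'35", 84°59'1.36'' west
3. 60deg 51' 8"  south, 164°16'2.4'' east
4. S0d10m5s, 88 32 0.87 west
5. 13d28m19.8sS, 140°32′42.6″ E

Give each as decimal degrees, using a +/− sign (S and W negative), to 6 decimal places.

Point 1:
  Lat: 22′ + 53.3″ = 22.88833′; 16 + 22.88833/60 = 16.3814722
  N → positive
  Lon: 57′ + 37″ = 57.61667′; 166 + 57.61667/60 = 166.9602778
  hemisphere W, so the sign is −
Point 2:
  Lat: 51′ + 35″ = 51.58333′; 73 + 51.58333/60 = 73.8597222
  N ⇒ keep positive
  Longitude: 59′ + 1.36″ = 59.02267′; 84 + 59.02267/60 = 84.9837111
  W ⇒ negate
Point 3:
  Lat: 60 + 51/60 + 8/3600 = 60.8522222
  hemisphere S, so the sign is −
  Lon: 164 + 16/60 + 2.4/3600 = 164.2673333
  E ⇒ keep positive
Point 4:
  Lat: 10′ + 5″ = 10.08333′; 0 + 10.08333/60 = 0.1680556
  hemisphere S, so the sign is −
  λ: 88 + 32/60 + 0.87/3600 = 88.5335750
  W → negative
Point 5:
  Lat: 13 + 28/60 + 19.8/3600 = 13.4721667
  S ⇒ negate
  Lon: 32′ + 42.6″ = 32.71000′; 140 + 32.71000/60 = 140.5451667
  E ⇒ keep positive

1. 16.381472, -166.960278
2. 73.859722, -84.983711
3. -60.852222, 164.267333
4. -0.168056, -88.533575
5. -13.472167, 140.545167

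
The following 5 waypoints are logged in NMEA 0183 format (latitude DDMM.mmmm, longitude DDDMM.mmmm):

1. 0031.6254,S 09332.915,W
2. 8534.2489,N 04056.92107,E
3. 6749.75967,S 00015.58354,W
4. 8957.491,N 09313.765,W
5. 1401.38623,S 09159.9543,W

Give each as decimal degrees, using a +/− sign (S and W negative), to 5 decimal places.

1. -0.52709, -93.54858
2. 85.57082, 40.94868
3. -67.82933, -0.25973
4. 89.95818, -93.22942
5. -14.02310, -91.99924

Point 1:
  φ: split at 2 digits → 00° and 31.6254′; 0 + 31.6254/60 = 0.527090
  S ⇒ negate
  λ: degrees = first 3 digits = 93, minutes = 32.915; 93 + 32.915/60 = 93.548583
  W ⇒ negate
Point 2:
  φ: degrees = first 2 digits = 85, minutes = 34.2489; 85 + 34.2489/60 = 85.570815
  N → positive
  Lon: split at 3 digits → 040° and 56.92107′; 40 + 56.92107/60 = 40.948685
  E → positive
Point 3:
  Lat: split at 2 digits → 67° and 49.75967′; 67 + 49.75967/60 = 67.829328
  hemisphere S, so the sign is −
  λ: split at 3 digits → 000° and 15.58354′; 0 + 15.58354/60 = 0.259726
  W ⇒ negate
Point 4:
  φ: split at 2 digits → 89° and 57.491′; 89 + 57.491/60 = 89.958183
  N → positive
  Lon: degrees = first 3 digits = 93, minutes = 13.765; 93 + 13.765/60 = 93.229417
  W ⇒ negate
Point 5:
  φ: split at 2 digits → 14° and 1.38623′; 14 + 1.38623/60 = 14.023104
  S ⇒ negate
  Longitude: degrees = first 3 digits = 91, minutes = 59.9543; 91 + 59.9543/60 = 91.999238
  hemisphere W, so the sign is −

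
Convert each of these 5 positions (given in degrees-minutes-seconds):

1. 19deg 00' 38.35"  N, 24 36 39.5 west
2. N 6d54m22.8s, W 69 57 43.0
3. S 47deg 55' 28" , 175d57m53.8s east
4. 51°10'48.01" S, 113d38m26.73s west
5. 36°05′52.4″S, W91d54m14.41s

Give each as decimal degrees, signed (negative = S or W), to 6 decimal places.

1. 19.010653, -24.610972
2. 6.906333, -69.961944
3. -47.924444, 175.964944
4. -51.180003, -113.640758
5. -36.097889, -91.904003

Point 1:
  Latitude: 19° + 0/60 + 38.35/3600 = 19 + 0.000000 + 0.010653 = 19.0106528
  N → positive
  Longitude: 36′ + 39.5″ = 36.65833′; 24 + 36.65833/60 = 24.6109722
  W ⇒ negate
Point 2:
  φ: 54′ + 22.8″ = 54.38000′; 6 + 54.38000/60 = 6.9063333
  N → positive
  λ: 69° + 57/60 + 43/3600 = 69 + 0.950000 + 0.011944 = 69.9619444
  W → negative
Point 3:
  φ: 55′ + 28″ = 55.46667′; 47 + 55.46667/60 = 47.9244444
  S ⇒ negate
  λ: 175° + 57/60 + 53.8/3600 = 175 + 0.950000 + 0.014944 = 175.9649444
  E ⇒ keep positive
Point 4:
  Lat: 51 + 10/60 + 48.01/3600 = 51.1800028
  S ⇒ negate
  λ: 38′ + 26.73″ = 38.44550′; 113 + 38.44550/60 = 113.6407583
  hemisphere W, so the sign is −
Point 5:
  Latitude: 36° + 5/60 + 52.4/3600 = 36 + 0.083333 + 0.014556 = 36.0978889
  hemisphere S, so the sign is −
  λ: 91 + 54/60 + 14.41/3600 = 91.9040028
  hemisphere W, so the sign is −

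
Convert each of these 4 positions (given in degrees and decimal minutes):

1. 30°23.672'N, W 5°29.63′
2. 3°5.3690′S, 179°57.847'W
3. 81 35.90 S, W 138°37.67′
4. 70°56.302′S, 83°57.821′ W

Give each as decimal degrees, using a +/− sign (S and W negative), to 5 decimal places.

1. 30.39453, -5.49383
2. -3.08948, -179.96412
3. -81.59833, -138.62783
4. -70.93837, -83.96368

Point 1:
  Lat: 30 + 23.672/60 = 30.394533
  N → positive
  Longitude: 29.63′ = 0.493833°; total 5.493833
  hemisphere W, so the sign is −
Point 2:
  Lat: 5.369′ = 0.089483°; total 3.089483
  S ⇒ negate
  λ: 179 + 57.847/60 = 179.964117
  hemisphere W, so the sign is −
Point 3:
  φ: 81 + 35.9/60 = 81.598333
  S → negative
  Lon: 37.67′ = 0.627833°; total 138.627833
  W ⇒ negate
Point 4:
  φ: 70 + 56.302/60 = 70.938367
  S → negative
  λ: 57.821′ = 0.963683°; total 83.963683
  hemisphere W, so the sign is −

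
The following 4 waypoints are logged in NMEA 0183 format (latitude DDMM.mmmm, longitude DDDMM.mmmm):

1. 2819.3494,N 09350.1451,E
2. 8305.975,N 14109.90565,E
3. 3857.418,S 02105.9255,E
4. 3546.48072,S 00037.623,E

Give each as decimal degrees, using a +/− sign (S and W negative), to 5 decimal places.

1. 28.32249, 93.83575
2. 83.09958, 141.16509
3. -38.95697, 21.09876
4. -35.77468, 0.62705

Point 1:
  Lat: split at 2 digits → 28° and 19.3494′; 28 + 19.3494/60 = 28.322490
  N → positive
  Lon: degrees = first 3 digits = 93, minutes = 50.1451; 93 + 50.1451/60 = 93.835752
  E → positive
Point 2:
  Latitude: degrees = first 2 digits = 83, minutes = 5.975; 83 + 5.975/60 = 83.099583
  N ⇒ keep positive
  Lon: split at 3 digits → 141° and 9.90565′; 141 + 9.90565/60 = 141.165094
  E → positive
Point 3:
  φ: degrees = first 2 digits = 38, minutes = 57.418; 38 + 57.418/60 = 38.956967
  hemisphere S, so the sign is −
  Lon: split at 3 digits → 021° and 5.9255′; 21 + 5.9255/60 = 21.098758
  E → positive
Point 4:
  Latitude: degrees = first 2 digits = 35, minutes = 46.48072; 35 + 46.48072/60 = 35.774679
  hemisphere S, so the sign is −
  Lon: degrees = first 3 digits = 0, minutes = 37.623; 0 + 37.623/60 = 0.627050
  E → positive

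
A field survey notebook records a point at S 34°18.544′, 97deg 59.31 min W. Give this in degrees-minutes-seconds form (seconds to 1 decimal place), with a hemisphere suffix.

Latitude: 18.54400′ → 18′ and 0.54400 × 60 = 32.640″
Lon: 59.31000′ → 59′ and 0.31000 × 60 = 18.600″

34°18′32.6″ S, 97°59′18.6″ W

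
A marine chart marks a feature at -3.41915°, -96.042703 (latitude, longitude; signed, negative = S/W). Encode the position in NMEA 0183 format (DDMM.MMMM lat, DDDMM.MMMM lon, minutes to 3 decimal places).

0325.149,S / 09602.562,W

Latitude is negative → S; |value| = 3.419150
φ: fractional part 0.419150 → 25.14900 minutes
Longitude is negative → W; |value| = 96.042703
Lon: 96° + 0.042703 × 60 = 96° 2.56218′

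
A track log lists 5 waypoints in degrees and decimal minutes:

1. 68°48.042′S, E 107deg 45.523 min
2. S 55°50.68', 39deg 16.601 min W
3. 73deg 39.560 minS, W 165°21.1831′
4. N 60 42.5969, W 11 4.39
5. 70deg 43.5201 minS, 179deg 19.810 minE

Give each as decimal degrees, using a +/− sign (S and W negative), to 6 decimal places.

1. -68.800700, 107.758717
2. -55.844667, -39.276683
3. -73.659333, -165.353052
4. 60.709948, -11.073167
5. -70.725335, 179.330167

Point 1:
  φ: 68 + 48.042/60 = 68.8007000
  S → negative
  λ: 107 + 45.523/60 = 107.7587167
  E → positive
Point 2:
  Latitude: 55 + 50.68/60 = 55.8446667
  hemisphere S, so the sign is −
  Lon: 16.601′ = 0.276683°; total 39.2766833
  W → negative
Point 3:
  Latitude: 39.56′ = 0.659333°; total 73.6593333
  hemisphere S, so the sign is −
  λ: 21.1831′ = 0.353052°; total 165.3530517
  W → negative
Point 4:
  Latitude: 60 + 42.5969/60 = 60.7099483
  N ⇒ keep positive
  Longitude: 4.39′ = 0.073167°; total 11.0731667
  W → negative
Point 5:
  Lat: 43.5201′ = 0.725335°; total 70.7253350
  S → negative
  λ: 179 + 19.81/60 = 179.3301667
  E ⇒ keep positive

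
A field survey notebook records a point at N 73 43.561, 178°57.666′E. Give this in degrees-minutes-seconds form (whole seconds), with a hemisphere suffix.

Lat: 43.56100′ → 43′ and 0.56100 × 60 = 33.66″
λ: fractional minutes 0.66600 × 60 = 39.96″

73°43′34″ N, 178°57′40″ E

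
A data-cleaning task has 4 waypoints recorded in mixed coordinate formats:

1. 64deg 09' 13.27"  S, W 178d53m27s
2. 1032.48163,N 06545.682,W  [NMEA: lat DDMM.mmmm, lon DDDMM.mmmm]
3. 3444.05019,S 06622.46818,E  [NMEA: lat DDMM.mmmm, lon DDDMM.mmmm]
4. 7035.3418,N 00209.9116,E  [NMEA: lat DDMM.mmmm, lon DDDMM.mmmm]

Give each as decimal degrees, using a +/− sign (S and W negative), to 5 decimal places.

Point 1:
  φ: 64° + 9/60 + 13.27/3600 = 64 + 0.150000 + 0.003686 = 64.153686
  hemisphere S, so the sign is −
  Longitude: 178 + 53/60 + 27/3600 = 178.890833
  W ⇒ negate
Point 2:
  Latitude: split at 2 digits → 10° and 32.48163′; 10 + 32.48163/60 = 10.541361
  N → positive
  Longitude: degrees = first 3 digits = 65, minutes = 45.682; 65 + 45.682/60 = 65.761367
  W → negative
Point 3:
  φ: degrees = first 2 digits = 34, minutes = 44.05019; 34 + 44.05019/60 = 34.734170
  S → negative
  Lon: degrees = first 3 digits = 66, minutes = 22.46818; 66 + 22.46818/60 = 66.374470
  E → positive
Point 4:
  Lat: degrees = first 2 digits = 70, minutes = 35.3418; 70 + 35.3418/60 = 70.589030
  N ⇒ keep positive
  λ: split at 3 digits → 002° and 9.9116′; 2 + 9.9116/60 = 2.165193
  E → positive

1. -64.15369, -178.89083
2. 10.54136, -65.76137
3. -34.73417, 66.37447
4. 70.58903, 2.16519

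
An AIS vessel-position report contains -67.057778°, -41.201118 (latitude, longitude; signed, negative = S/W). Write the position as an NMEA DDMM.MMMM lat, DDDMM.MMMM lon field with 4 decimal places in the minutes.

6703.4667,S / 04112.0671,W

Latitude is negative → S; |value| = 67.057778
Latitude: fractional part 0.057778 → 3.466680 minutes
Longitude is negative → W; |value| = 41.201118
Longitude: fractional part 0.201118 → 12.067080 minutes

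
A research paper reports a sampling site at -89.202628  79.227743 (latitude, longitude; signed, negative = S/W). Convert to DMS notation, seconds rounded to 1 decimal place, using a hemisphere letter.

Latitude is negative → S; |value| = 89.202628
Lat: whole degrees 89; 12.15768′ → 12′ and 9.461″
λ: whole degrees 79; 13.66458′ → 13′ and 39.875″

89°12′9.5″ S, 79°13′39.9″ E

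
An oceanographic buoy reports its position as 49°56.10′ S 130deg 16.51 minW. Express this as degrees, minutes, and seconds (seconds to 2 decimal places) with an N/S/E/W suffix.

Latitude: fractional minutes 0.10000 × 60 = 6.0000″
λ: fractional minutes 0.51000 × 60 = 30.6000″

49°56′6.00″ S, 130°16′30.60″ W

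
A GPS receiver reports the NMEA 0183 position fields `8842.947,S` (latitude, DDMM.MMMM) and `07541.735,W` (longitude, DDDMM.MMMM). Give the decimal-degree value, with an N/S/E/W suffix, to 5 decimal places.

88.71578° S, 75.69558° W

φ: split at 2 digits → 88° and 42.947′; 88 + 42.947/60 = 88.715783
Lon: split at 3 digits → 075° and 41.735′; 75 + 41.735/60 = 75.695583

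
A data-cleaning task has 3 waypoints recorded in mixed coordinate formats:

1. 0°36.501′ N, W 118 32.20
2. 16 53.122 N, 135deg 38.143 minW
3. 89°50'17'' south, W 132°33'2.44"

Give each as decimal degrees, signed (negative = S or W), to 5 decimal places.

1. 0.60835, -118.53667
2. 16.88537, -135.63572
3. -89.83806, -132.55068

Point 1:
  Latitude: 36.501′ = 0.608350°; total 0.608350
  N → positive
  Lon: 118 + 32.2/60 = 118.536667
  W ⇒ negate
Point 2:
  Lat: 53.122′ = 0.885367°; total 16.885367
  N ⇒ keep positive
  Lon: 38.143′ = 0.635717°; total 135.635717
  hemisphere W, so the sign is −
Point 3:
  Lat: 89° + 50/60 + 17/3600 = 89 + 0.833333 + 0.004722 = 89.838056
  S → negative
  Lon: 132° + 33/60 + 2.44/3600 = 132 + 0.550000 + 0.000678 = 132.550678
  W → negative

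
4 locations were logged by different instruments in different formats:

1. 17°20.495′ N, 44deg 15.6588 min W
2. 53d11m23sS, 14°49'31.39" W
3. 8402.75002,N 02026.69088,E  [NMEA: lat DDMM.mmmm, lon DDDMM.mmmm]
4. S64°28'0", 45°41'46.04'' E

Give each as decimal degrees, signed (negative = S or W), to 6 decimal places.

1. 17.341583, -44.260980
2. -53.189722, -14.825386
3. 84.045834, 20.444848
4. -64.466667, 45.696122

Point 1:
  Lat: 20.495′ = 0.341583°; total 17.3415833
  N ⇒ keep positive
  Longitude: 15.6588′ = 0.260980°; total 44.2609800
  hemisphere W, so the sign is −
Point 2:
  φ: 53° + 11/60 + 23/3600 = 53 + 0.183333 + 0.006389 = 53.1897222
  S → negative
  Lon: 49′ + 31.39″ = 49.52317′; 14 + 49.52317/60 = 14.8253861
  hemisphere W, so the sign is −
Point 3:
  Latitude: degrees = first 2 digits = 84, minutes = 2.75002; 84 + 2.75002/60 = 84.0458337
  N ⇒ keep positive
  Lon: split at 3 digits → 020° and 26.69088′; 20 + 26.69088/60 = 20.4448480
  E ⇒ keep positive
Point 4:
  φ: 28′ + 0″ = 28.00000′; 64 + 28.00000/60 = 64.4666667
  S ⇒ negate
  Lon: 45° + 41/60 + 46.04/3600 = 45 + 0.683333 + 0.012789 = 45.6961222
  E ⇒ keep positive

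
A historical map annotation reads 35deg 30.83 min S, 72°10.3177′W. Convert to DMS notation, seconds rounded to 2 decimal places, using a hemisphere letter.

35°30′49.80″ S, 72°10′19.06″ W

Latitude: fractional minutes 0.83000 × 60 = 49.8000″
Lon: 10.31770′ → 10′ and 0.31770 × 60 = 19.0620″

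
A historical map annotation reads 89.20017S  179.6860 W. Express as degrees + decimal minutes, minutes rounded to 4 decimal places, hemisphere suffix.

89° 12.0102′ S, 179° 41.1600′ W

Latitude: minutes = (89.200170 − 89) × 60 = 12.010200
λ: 179° + 0.686000 × 60 = 179° 41.160000′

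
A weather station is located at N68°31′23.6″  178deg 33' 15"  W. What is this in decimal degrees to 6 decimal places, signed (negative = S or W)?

φ: 68 + 31/60 + 23.6/3600 = 68.5232222
N → positive
Longitude: 178° + 33/60 + 15/3600 = 178 + 0.550000 + 0.004167 = 178.5541667
W → negative

68.523222, -178.554167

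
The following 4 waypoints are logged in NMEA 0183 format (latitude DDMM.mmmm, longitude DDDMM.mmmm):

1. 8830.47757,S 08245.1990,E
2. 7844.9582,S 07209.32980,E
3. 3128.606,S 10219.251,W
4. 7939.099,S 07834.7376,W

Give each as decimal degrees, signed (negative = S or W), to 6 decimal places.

Point 1:
  Latitude: split at 2 digits → 88° and 30.47757′; 88 + 30.47757/60 = 88.5079595
  S → negative
  Longitude: degrees = first 3 digits = 82, minutes = 45.199; 82 + 45.199/60 = 82.7533167
  E ⇒ keep positive
Point 2:
  φ: degrees = first 2 digits = 78, minutes = 44.9582; 78 + 44.9582/60 = 78.7493033
  S → negative
  λ: degrees = first 3 digits = 72, minutes = 9.3298; 72 + 9.3298/60 = 72.1554967
  E → positive
Point 3:
  Latitude: split at 2 digits → 31° and 28.606′; 31 + 28.606/60 = 31.4767667
  S ⇒ negate
  Lon: split at 3 digits → 102° and 19.251′; 102 + 19.251/60 = 102.3208500
  W → negative
Point 4:
  φ: degrees = first 2 digits = 79, minutes = 39.099; 79 + 39.099/60 = 79.6516500
  hemisphere S, so the sign is −
  Longitude: degrees = first 3 digits = 78, minutes = 34.7376; 78 + 34.7376/60 = 78.5789600
  W ⇒ negate

1. -88.507960, 82.753317
2. -78.749303, 72.155497
3. -31.476767, -102.320850
4. -79.651650, -78.578960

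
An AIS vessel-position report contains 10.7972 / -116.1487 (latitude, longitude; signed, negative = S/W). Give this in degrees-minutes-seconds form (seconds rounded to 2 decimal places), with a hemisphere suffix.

10°47′49.92″ N, 116°08′55.32″ W

Latitude: 0.797200° → 47.83200′; 0.83200 × 60 = 49.9200″
Longitude is negative → W; |value| = 116.148700
λ: 0.148700 × 60 = 8.92200′ → 8′, remainder × 60 = 55.3200″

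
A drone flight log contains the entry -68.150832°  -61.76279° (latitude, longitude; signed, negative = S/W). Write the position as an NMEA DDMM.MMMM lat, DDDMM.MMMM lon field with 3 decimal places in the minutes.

6809.050,S / 06145.767,W

Latitude is negative → S; |value| = 68.150832
Lat: minutes = (68.150832 − 68) × 60 = 9.04992
Longitude is negative → W; |value| = 61.762790
Longitude: fractional part 0.762790 → 45.76740 minutes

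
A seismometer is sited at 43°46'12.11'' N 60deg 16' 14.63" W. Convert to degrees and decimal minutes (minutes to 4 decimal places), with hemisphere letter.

Lat: seconds/60 = 0.20183; minutes = 46 + 0.20183 = 46.201833
Lon: seconds/60 = 0.24383; minutes = 16 + 0.24383 = 16.243833

43° 46.2018′ N, 60° 16.2438′ W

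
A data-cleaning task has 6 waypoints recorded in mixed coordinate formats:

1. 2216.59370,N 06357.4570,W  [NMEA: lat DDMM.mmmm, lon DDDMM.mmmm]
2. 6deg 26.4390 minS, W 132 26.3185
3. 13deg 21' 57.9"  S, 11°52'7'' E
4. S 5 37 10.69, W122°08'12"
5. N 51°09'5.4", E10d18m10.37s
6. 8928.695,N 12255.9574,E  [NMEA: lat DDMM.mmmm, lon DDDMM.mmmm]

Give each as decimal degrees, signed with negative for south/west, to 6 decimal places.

Point 1:
  Lat: degrees = first 2 digits = 22, minutes = 16.5937; 22 + 16.5937/60 = 22.2765617
  N ⇒ keep positive
  λ: split at 3 digits → 063° and 57.457′; 63 + 57.457/60 = 63.9576167
  W ⇒ negate
Point 2:
  Latitude: 26.439′ = 0.440650°; total 6.4406500
  hemisphere S, so the sign is −
  Longitude: 132 + 26.3185/60 = 132.4386417
  hemisphere W, so the sign is −
Point 3:
  Latitude: 13° + 21/60 + 57.9/3600 = 13 + 0.350000 + 0.016083 = 13.3660833
  S → negative
  Lon: 52′ + 7″ = 52.11667′; 11 + 52.11667/60 = 11.8686111
  E → positive
Point 4:
  Lat: 5 + 37/60 + 10.69/3600 = 5.6196361
  hemisphere S, so the sign is −
  Lon: 8′ + 12″ = 8.20000′; 122 + 8.20000/60 = 122.1366667
  W ⇒ negate
Point 5:
  φ: 51° + 9/60 + 5.4/3600 = 51 + 0.150000 + 0.001500 = 51.1515000
  N ⇒ keep positive
  Longitude: 18′ + 10.37″ = 18.17283′; 10 + 18.17283/60 = 10.3028806
  E ⇒ keep positive
Point 6:
  Lat: split at 2 digits → 89° and 28.695′; 89 + 28.695/60 = 89.4782500
  N → positive
  Lon: degrees = first 3 digits = 122, minutes = 55.9574; 122 + 55.9574/60 = 122.9326233
  E → positive

1. 22.276562, -63.957617
2. -6.440650, -132.438642
3. -13.366083, 11.868611
4. -5.619636, -122.136667
5. 51.151500, 10.302881
6. 89.478250, 122.932623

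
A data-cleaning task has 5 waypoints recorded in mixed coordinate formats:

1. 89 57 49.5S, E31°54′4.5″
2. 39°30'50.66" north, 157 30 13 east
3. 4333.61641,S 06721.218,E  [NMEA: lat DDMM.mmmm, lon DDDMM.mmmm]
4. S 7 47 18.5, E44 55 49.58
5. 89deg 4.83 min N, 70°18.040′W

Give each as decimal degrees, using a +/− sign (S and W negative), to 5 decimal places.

1. -89.96375, 31.90125
2. 39.51407, 157.50361
3. -43.56027, 67.35363
4. -7.78847, 44.93044
5. 89.08050, -70.30067

Point 1:
  φ: 89° + 57/60 + 49.5/3600 = 89 + 0.950000 + 0.013750 = 89.963750
  hemisphere S, so the sign is −
  λ: 31° + 54/60 + 4.5/3600 = 31 + 0.900000 + 0.001250 = 31.901250
  E ⇒ keep positive
Point 2:
  φ: 30′ + 50.66″ = 30.84433′; 39 + 30.84433/60 = 39.514072
  N → positive
  Lon: 30′ + 13″ = 30.21667′; 157 + 30.21667/60 = 157.503611
  E ⇒ keep positive
Point 3:
  φ: degrees = first 2 digits = 43, minutes = 33.61641; 43 + 33.61641/60 = 43.560274
  S ⇒ negate
  Lon: degrees = first 3 digits = 67, minutes = 21.218; 67 + 21.218/60 = 67.353633
  E → positive
Point 4:
  Lat: 47′ + 18.5″ = 47.30833′; 7 + 47.30833/60 = 7.788472
  hemisphere S, so the sign is −
  Longitude: 44° + 55/60 + 49.58/3600 = 44 + 0.916667 + 0.013772 = 44.930439
  E ⇒ keep positive
Point 5:
  Latitude: 89 + 4.83/60 = 89.080500
  N ⇒ keep positive
  Longitude: 70 + 18.04/60 = 70.300667
  hemisphere W, so the sign is −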